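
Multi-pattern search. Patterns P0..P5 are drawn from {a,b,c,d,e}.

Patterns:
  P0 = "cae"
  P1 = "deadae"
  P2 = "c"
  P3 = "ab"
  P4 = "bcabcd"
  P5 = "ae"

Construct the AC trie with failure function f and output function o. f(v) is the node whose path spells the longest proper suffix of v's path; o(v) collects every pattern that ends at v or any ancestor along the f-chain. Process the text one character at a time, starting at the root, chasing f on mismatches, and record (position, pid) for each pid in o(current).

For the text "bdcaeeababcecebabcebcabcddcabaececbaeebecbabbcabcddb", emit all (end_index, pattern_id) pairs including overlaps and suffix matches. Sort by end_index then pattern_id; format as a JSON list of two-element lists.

Build:
Trie nodes:
  0='ε' goto a→10 b→12 c→1 d→4
  1='c' goto a→2  ←P2
  2='ca' goto e→3
  3='cae' goto ·  ←P0
  4='d' goto e→5
  5='de' goto a→6
  6='dea' goto d→7
  7='dead' goto a→8
  8='deada' goto e→9
  9='deadae' goto ·  ←P1
  10='a' goto b→11 e→18
  11='ab' goto ·  ←P3
  12='b' goto c→13
  13='bc' goto a→14
  14='bca' goto b→15
  15='bcab' goto c→16
  16='bcabc' goto d→17
  17='bcabcd' goto ·  ←P4
  18='ae' goto ·  ←P5

Failure links (BFS by depth):
  fail(1) 'c': from fail(0)=0 chase 'c': 0 ⇒ 0;  out={2}∪out(0)={2}
  fail(4) 'd': from fail(0)=0 chase 'd': 0 ⇒ 0;  out=∅∪out(0)=∅
  fail(10) 'a': from fail(0)=0 chase 'a': 0 ⇒ 0;  out=∅∪out(0)=∅
  fail(12) 'b': from fail(0)=0 chase 'b': 0 ⇒ 0;  out=∅∪out(0)=∅
  fail(2) 'ca': from fail(1)=0 chase 'a': 0 ⇒ 10;  out=∅∪out(10)=∅
  fail(5) 'de': from fail(4)=0 chase 'e': 0 ⇒ 0;  out=∅∪out(0)=∅
  fail(11) 'ab': from fail(10)=0 chase 'b': 0 ⇒ 12;  out={3}∪out(12)={3}
  fail(13) 'bc': from fail(12)=0 chase 'c': 0 ⇒ 1;  out=∅∪out(1)={2}
  fail(18) 'ae': from fail(10)=0 chase 'e': 0 ⇒ 0;  out={5}∪out(0)={5}
  fail(3) 'cae': from fail(2)=10 chase 'e': 10 ⇒ 18;  out={0}∪out(18)={0,5}
  fail(6) 'dea': from fail(5)=0 chase 'a': 0 ⇒ 10;  out=∅∪out(10)=∅
  fail(14) 'bca': from fail(13)=1 chase 'a': 1 ⇒ 2;  out=∅∪out(2)=∅
  fail(7) 'dead': from fail(6)=10 chase 'd': 10→0 ⇒ 4;  out=∅∪out(4)=∅
  fail(15) 'bcab': from fail(14)=2 chase 'b': 2→10 ⇒ 11;  out=∅∪out(11)={3}
  fail(8) 'deada': from fail(7)=4 chase 'a': 4→0 ⇒ 10;  out=∅∪out(10)=∅
  fail(16) 'bcabc': from fail(15)=11 chase 'c': 11→12 ⇒ 13;  out=∅∪out(13)={2}
  fail(9) 'deadae': from fail(8)=10 chase 'e': 10 ⇒ 18;  out={1}∪out(18)={1,5}
  fail(17) 'bcabcd': from fail(16)=13 chase 'd': 13→1→0 ⇒ 4;  out={4}∪out(4)={4}

Run:
[0] read 'b'  n0⇒n12
[1] read 'd'  n12⇒n4 (via fail)
[2] read 'c'  n4⇒n1 (via fail)  emit P2@[2:2]
[3] read 'a'  n1⇒n2
[4] read 'e'  n2⇒n3  emit P0@[2:4],P5@[3:4]
[5] read 'e'  n3⇒n0 (via fail)
[6] read 'a'  n0⇒n10
[7] read 'b'  n10⇒n11  emit P3@[6:7]
[8] read 'a'  n11⇒n10 (via fail)
[9] read 'b'  n10⇒n11  emit P3@[8:9]
[10] read 'c'  n11⇒n13 (via fail)  emit P2@[10:10]
[11] read 'e'  n13⇒n0 (via fail)
[12] read 'c'  n0⇒n1  emit P2@[12:12]
[13] read 'e'  n1⇒n0 (via fail)
[14] read 'b'  n0⇒n12
[15] read 'a'  n12⇒n10 (via fail)
[16] read 'b'  n10⇒n11  emit P3@[15:16]
[17] read 'c'  n11⇒n13 (via fail)  emit P2@[17:17]
[18] read 'e'  n13⇒n0 (via fail)
[19] read 'b'  n0⇒n12
[20] read 'c'  n12⇒n13  emit P2@[20:20]
[21] read 'a'  n13⇒n14
[22] read 'b'  n14⇒n15  emit P3@[21:22]
[23] read 'c'  n15⇒n16  emit P2@[23:23]
[24] read 'd'  n16⇒n17  emit P4@[19:24]
[25] read 'd'  n17⇒n4 (via fail)
[26] read 'c'  n4⇒n1 (via fail)  emit P2@[26:26]
[27] read 'a'  n1⇒n2
[28] read 'b'  n2⇒n11 (via fail)  emit P3@[27:28]
[29] read 'a'  n11⇒n10 (via fail)
[30] read 'e'  n10⇒n18  emit P5@[29:30]
[31] read 'c'  n18⇒n1 (via fail)  emit P2@[31:31]
[32] read 'e'  n1⇒n0 (via fail)
[33] read 'c'  n0⇒n1  emit P2@[33:33]
[34] read 'b'  n1⇒n12 (via fail)
[35] read 'a'  n12⇒n10 (via fail)
[36] read 'e'  n10⇒n18  emit P5@[35:36]
[37] read 'e'  n18⇒n0 (via fail)
[38] read 'b'  n0⇒n12
[39] read 'e'  n12⇒n0 (via fail)
[40] read 'c'  n0⇒n1  emit P2@[40:40]
[41] read 'b'  n1⇒n12 (via fail)
[42] read 'a'  n12⇒n10 (via fail)
[43] read 'b'  n10⇒n11  emit P3@[42:43]
[44] read 'b'  n11⇒n12 (via fail)
[45] read 'c'  n12⇒n13  emit P2@[45:45]
[46] read 'a'  n13⇒n14
[47] read 'b'  n14⇒n15  emit P3@[46:47]
[48] read 'c'  n15⇒n16  emit P2@[48:48]
[49] read 'd'  n16⇒n17  emit P4@[44:49]
[50] read 'd'  n17⇒n4 (via fail)
[51] read 'b'  n4⇒n12 (via fail)

Matches: [[2,2],[4,0],[4,5],[7,3],[9,3],[10,2],[12,2],[16,3],[17,2],[20,2],[22,3],[23,2],[24,4],[26,2],[28,3],[30,5],[31,2],[33,2],[36,5],[40,2],[43,3],[45,2],[47,3],[48,2],[49,4]]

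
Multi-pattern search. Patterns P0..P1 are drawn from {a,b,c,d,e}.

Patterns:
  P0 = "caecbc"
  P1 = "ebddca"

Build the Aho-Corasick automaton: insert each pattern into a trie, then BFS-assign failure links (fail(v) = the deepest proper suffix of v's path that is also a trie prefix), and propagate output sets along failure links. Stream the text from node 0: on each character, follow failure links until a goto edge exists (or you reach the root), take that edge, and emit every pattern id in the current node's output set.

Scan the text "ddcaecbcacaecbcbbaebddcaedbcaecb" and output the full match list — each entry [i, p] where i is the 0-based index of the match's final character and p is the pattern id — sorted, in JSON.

Build automaton:
Trie nodes:
  0='ε' goto c→1 e→7
  1='c' goto a→2
  2='ca' goto e→3
  3='cae' goto c→4
  4='caec' goto b→5
  5='caecb' goto c→6
  6='caecbc' goto ·  ←P0
  7='e' goto b→8
  8='eb' goto d→9
  9='ebd' goto d→10
  10='ebdd' goto c→11
  11='ebddc' goto a→12
  12='ebddca' goto ·  ←P1

Failure links (BFS by depth):
  fail(1) 'c': from fail(0)=0 chase 'c': 0 ⇒ 0;  out=∅∪out(0)=∅
  fail(7) 'e': from fail(0)=0 chase 'e': 0 ⇒ 0;  out=∅∪out(0)=∅
  fail(2) 'ca': from fail(1)=0 chase 'a': 0 ⇒ 0;  out=∅∪out(0)=∅
  fail(8) 'eb': from fail(7)=0 chase 'b': 0 ⇒ 0;  out=∅∪out(0)=∅
  fail(3) 'cae': from fail(2)=0 chase 'e': 0 ⇒ 7;  out=∅∪out(7)=∅
  fail(9) 'ebd': from fail(8)=0 chase 'd': 0 ⇒ 0;  out=∅∪out(0)=∅
  fail(4) 'caec': from fail(3)=7 chase 'c': 7→0 ⇒ 1;  out=∅∪out(1)=∅
  fail(10) 'ebdd': from fail(9)=0 chase 'd': 0 ⇒ 0;  out=∅∪out(0)=∅
  fail(5) 'caecb': from fail(4)=1 chase 'b': 1→0 ⇒ 0;  out=∅∪out(0)=∅
  fail(11) 'ebddc': from fail(10)=0 chase 'c': 0 ⇒ 1;  out=∅∪out(1)=∅
  fail(6) 'caecbc': from fail(5)=0 chase 'c': 0 ⇒ 1;  out={0}∪out(1)={0}
  fail(12) 'ebddca': from fail(11)=1 chase 'a': 1 ⇒ 2;  out={1}∪out(2)={1}

Run:
i=0 'd': node 0→0
i=1 'd': node 0→0
i=2 'c': node 0→1
i=3 'a': node 1→2
i=4 'e': node 2→3
i=5 'c': node 3→4
i=6 'b': node 4→5
i=7 'c': node 5→6  ** P0@[2:7]
i=8 'a': node 6→2 ·f
i=9 'c': node 2→1 ·f
i=10 'a': node 1→2
i=11 'e': node 2→3
i=12 'c': node 3→4
i=13 'b': node 4→5
i=14 'c': node 5→6  ** P0@[9:14]
i=15 'b': node 6→0 ·f
i=16 'b': node 0→0
i=17 'a': node 0→0
i=18 'e': node 0→7
i=19 'b': node 7→8
i=20 'd': node 8→9
i=21 'd': node 9→10
i=22 'c': node 10→11
i=23 'a': node 11→12  ** P1@[18:23]
i=24 'e': node 12→3 ·f
i=25 'd': node 3→0 ·f
i=26 'b': node 0→0
i=27 'c': node 0→1
i=28 'a': node 1→2
i=29 'e': node 2→3
i=30 'c': node 3→4
i=31 'b': node 4→5

Result: [[7,0],[14,0],[23,1]]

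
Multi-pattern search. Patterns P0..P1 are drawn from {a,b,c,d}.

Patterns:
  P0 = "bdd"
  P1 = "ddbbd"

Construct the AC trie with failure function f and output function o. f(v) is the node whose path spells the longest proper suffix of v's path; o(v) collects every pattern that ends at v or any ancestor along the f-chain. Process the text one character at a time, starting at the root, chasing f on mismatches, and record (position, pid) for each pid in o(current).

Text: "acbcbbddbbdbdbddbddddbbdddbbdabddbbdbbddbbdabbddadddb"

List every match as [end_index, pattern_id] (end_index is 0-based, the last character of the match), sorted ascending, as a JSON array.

Build:
Trie nodes:
  0='ε' goto b→1 d→4
  1='b' goto d→2
  2='bd' goto d→3
  3='bdd' goto ·  [P0 ends]
  4='d' goto d→5
  5='dd' goto b→6
  6='ddb' goto b→7
  7='ddbb' goto d→8
  8='ddbbd' goto ·  [P1 ends]

BFS fail/out derivation:
  n1('b'): parent n0 fail=0; on 'b' 0 → fail=0;  out ∅∪∅=∅
  n4('d'): parent n0 fail=0; on 'd' 0 → fail=0;  out ∅∪∅=∅
  n2('bd'): parent n1 fail=0; on 'd' 0 → fail=4;  out ∅∪∅=∅
  n5('dd'): parent n4 fail=0; on 'd' 0 → fail=4;  out ∅∪∅=∅
  n3('bdd'): parent n2 fail=4; on 'd' 4 → fail=5;  out {0}∪∅={0}
  n6('ddb'): parent n5 fail=4; on 'b' 4→0 → fail=1;  out ∅∪∅=∅
  n7('ddbb'): parent n6 fail=1; on 'b' 1→0 → fail=1;  out ∅∪∅=∅
  n8('ddbbd'): parent n7 fail=1; on 'd' 1 → fail=2;  out {1}∪∅={1}

Run:
[0] read 'a'  n0⇒n0
[1] read 'c'  n0⇒n0
[2] read 'b'  n0⇒n1
[3] read 'c'  n1⇒n0 (via fail)
[4] read 'b'  n0⇒n1
[5] read 'b'  n1⇒n1 (via fail)
[6] read 'd'  n1⇒n2
[7] read 'd'  n2⇒n3  ** P0@[5:7]
[8] read 'b'  n3⇒n6 (via fail)
[9] read 'b'  n6⇒n7
[10] read 'd'  n7⇒n8  ** P1@[6:10]
[11] read 'b'  n8⇒n1 (via fail)
[12] read 'd'  n1⇒n2
[13] read 'b'  n2⇒n1 (via fail)
[14] read 'd'  n1⇒n2
[15] read 'd'  n2⇒n3  ** P0@[13:15]
[16] read 'b'  n3⇒n6 (via fail)
[17] read 'd'  n6⇒n2 (via fail)
[18] read 'd'  n2⇒n3  ** P0@[16:18]
[19] read 'd'  n3⇒n5 (via fail)
[20] read 'd'  n5⇒n5 (via fail)
[21] read 'b'  n5⇒n6
[22] read 'b'  n6⇒n7
[23] read 'd'  n7⇒n8  ** P1@[19:23]
[24] read 'd'  n8⇒n3 (via fail)  ** P0@[22:24]
[25] read 'd'  n3⇒n5 (via fail)
[26] read 'b'  n5⇒n6
[27] read 'b'  n6⇒n7
[28] read 'd'  n7⇒n8  ** P1@[24:28]
[29] read 'a'  n8⇒n0 (via fail)
[30] read 'b'  n0⇒n1
[31] read 'd'  n1⇒n2
[32] read 'd'  n2⇒n3  ** P0@[30:32]
[33] read 'b'  n3⇒n6 (via fail)
[34] read 'b'  n6⇒n7
[35] read 'd'  n7⇒n8  ** P1@[31:35]
[36] read 'b'  n8⇒n1 (via fail)
[37] read 'b'  n1⇒n1 (via fail)
[38] read 'd'  n1⇒n2
[39] read 'd'  n2⇒n3  ** P0@[37:39]
[40] read 'b'  n3⇒n6 (via fail)
[41] read 'b'  n6⇒n7
[42] read 'd'  n7⇒n8  ** P1@[38:42]
[43] read 'a'  n8⇒n0 (via fail)
[44] read 'b'  n0⇒n1
[45] read 'b'  n1⇒n1 (via fail)
[46] read 'd'  n1⇒n2
[47] read 'd'  n2⇒n3  ** P0@[45:47]
[48] read 'a'  n3⇒n0 (via fail)
[49] read 'd'  n0⇒n4
[50] read 'd'  n4⇒n5
[51] read 'd'  n5⇒n5 (via fail)
[52] read 'b'  n5⇒n6

All matches (sorted): [[7,0],[10,1],[15,0],[18,0],[23,1],[24,0],[28,1],[32,0],[35,1],[39,0],[42,1],[47,0]]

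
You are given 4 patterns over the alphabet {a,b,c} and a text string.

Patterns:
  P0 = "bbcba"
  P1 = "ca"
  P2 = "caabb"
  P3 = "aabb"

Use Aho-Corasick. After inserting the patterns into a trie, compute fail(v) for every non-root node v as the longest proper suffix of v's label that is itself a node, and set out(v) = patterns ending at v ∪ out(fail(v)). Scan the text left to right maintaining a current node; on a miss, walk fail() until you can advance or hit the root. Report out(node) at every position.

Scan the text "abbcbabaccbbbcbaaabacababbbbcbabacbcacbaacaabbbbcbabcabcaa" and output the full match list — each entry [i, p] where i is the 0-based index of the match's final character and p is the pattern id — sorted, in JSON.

Build:
Trie (insert patterns):
  0='ε' goto a→11 b→1 c→6
  1='b' goto b→2
  2='bb' goto c→3
  3='bbc' goto b→4
  4='bbcb' goto a→5
  5='bbcba' goto ·  ←P0
  6='c' goto a→7
  7='ca' goto a→8  ←P1
  8='caa' goto b→9
  9='caab' goto b→10
  10='caabb' goto ·  ←P2
  11='a' goto a→12
  12='aa' goto b→13
  13='aab' goto b→14
  14='aabb' goto ·  ←P3

BFS fail/out derivation:
  n1('b'): parent n0 fail=0; on 'b' 0 → fail=0;  out ∅∪∅=∅
  n6('c'): parent n0 fail=0; on 'c' 0 → fail=0;  out ∅∪∅=∅
  n11('a'): parent n0 fail=0; on 'a' 0 → fail=0;  out ∅∪∅=∅
  n2('bb'): parent n1 fail=0; on 'b' 0 → fail=1;  out ∅∪∅=∅
  n7('ca'): parent n6 fail=0; on 'a' 0 → fail=11;  out {1}∪∅={1}
  n12('aa'): parent n11 fail=0; on 'a' 0 → fail=11;  out ∅∪∅=∅
  n3('bbc'): parent n2 fail=1; on 'c' 1→0 → fail=6;  out ∅∪∅=∅
  n8('caa'): parent n7 fail=11; on 'a' 11 → fail=12;  out ∅∪∅=∅
  n13('aab'): parent n12 fail=11; on 'b' 11→0 → fail=1;  out ∅∪∅=∅
  n4('bbcb'): parent n3 fail=6; on 'b' 6→0 → fail=1;  out ∅∪∅=∅
  n9('caab'): parent n8 fail=12; on 'b' 12 → fail=13;  out ∅∪∅=∅
  n14('aabb'): parent n13 fail=1; on 'b' 1 → fail=2;  out {3}∪∅={3}
  n5('bbcba'): parent n4 fail=1; on 'a' 1→0 → fail=11;  out {0}∪∅={0}
  n10('caabb'): parent n9 fail=13; on 'b' 13 → fail=14;  out {2}∪{3}={2,3}

Scan:
i=0 'a': node 0→11
i=1 'b': node 11→1 (fail-walked)
i=2 'b': node 1→2
i=3 'c': node 2→3
i=4 'b': node 3→4
i=5 'a': node 4→5  → match P0@[1:5]
i=6 'b': node 5→1 (fail-walked)
i=7 'a': node 1→11 (fail-walked)
i=8 'c': node 11→6 (fail-walked)
i=9 'c': node 6→6 (fail-walked)
i=10 'b': node 6→1 (fail-walked)
i=11 'b': node 1→2
i=12 'b': node 2→2 (fail-walked)
i=13 'c': node 2→3
i=14 'b': node 3→4
i=15 'a': node 4→5  → match P0@[11:15]
i=16 'a': node 5→12 (fail-walked)
i=17 'a': node 12→12 (fail-walked)
i=18 'b': node 12→13
i=19 'a': node 13→11 (fail-walked)
i=20 'c': node 11→6 (fail-walked)
i=21 'a': node 6→7  → match P1@[20:21]
i=22 'b': node 7→1 (fail-walked)
i=23 'a': node 1→11 (fail-walked)
i=24 'b': node 11→1 (fail-walked)
i=25 'b': node 1→2
i=26 'b': node 2→2 (fail-walked)
i=27 'b': node 2→2 (fail-walked)
i=28 'c': node 2→3
i=29 'b': node 3→4
i=30 'a': node 4→5  → match P0@[26:30]
i=31 'b': node 5→1 (fail-walked)
i=32 'a': node 1→11 (fail-walked)
i=33 'c': node 11→6 (fail-walked)
i=34 'b': node 6→1 (fail-walked)
i=35 'c': node 1→6 (fail-walked)
i=36 'a': node 6→7  → match P1@[35:36]
i=37 'c': node 7→6 (fail-walked)
i=38 'b': node 6→1 (fail-walked)
i=39 'a': node 1→11 (fail-walked)
i=40 'a': node 11→12
i=41 'c': node 12→6 (fail-walked)
i=42 'a': node 6→7  → match P1@[41:42]
i=43 'a': node 7→8
i=44 'b': node 8→9
i=45 'b': node 9→10  → match P2@[41:45],P3@[42:45]
i=46 'b': node 10→2 (fail-walked)
i=47 'b': node 2→2 (fail-walked)
i=48 'c': node 2→3
i=49 'b': node 3→4
i=50 'a': node 4→5  → match P0@[46:50]
i=51 'b': node 5→1 (fail-walked)
i=52 'c': node 1→6 (fail-walked)
i=53 'a': node 6→7  → match P1@[52:53]
i=54 'b': node 7→1 (fail-walked)
i=55 'c': node 1→6 (fail-walked)
i=56 'a': node 6→7  → match P1@[55:56]
i=57 'a': node 7→8

Matches: [[5,0],[15,0],[21,1],[30,0],[36,1],[42,1],[45,2],[45,3],[50,0],[53,1],[56,1]]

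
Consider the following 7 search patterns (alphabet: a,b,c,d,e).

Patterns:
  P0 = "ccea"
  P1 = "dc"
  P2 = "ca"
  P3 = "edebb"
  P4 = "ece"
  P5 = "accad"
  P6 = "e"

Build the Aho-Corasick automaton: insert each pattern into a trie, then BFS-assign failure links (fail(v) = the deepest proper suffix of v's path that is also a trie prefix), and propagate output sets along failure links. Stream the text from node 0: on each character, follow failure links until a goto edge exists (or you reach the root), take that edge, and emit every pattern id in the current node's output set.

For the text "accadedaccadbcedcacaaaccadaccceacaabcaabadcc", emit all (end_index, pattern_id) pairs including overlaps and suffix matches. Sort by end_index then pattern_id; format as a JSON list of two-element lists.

Construct AC machine:
Trie nodes:
  n0 'ε': a→15 c→1 d→5 e→8
  n1 'c': a→7 c→2
  n2 'cc': e→3
  n3 'cce': a→4
  n4 'ccea': ·  ←P0
  n5 'd': c→6
  n6 'dc': ·  ←P1
  n7 'ca': ·  ←P2
  n8 'e': c→13 d→9  ←P6
  n9 'ed': e→10
  n10 'ede': b→11
  n11 'edeb': b→12
  n12 'edebb': ·  ←P3
  n13 'ec': e→14
  n14 'ece': ·  ←P4
  n15 'a': c→16
  n16 'ac': c→17
  n17 'acc': a→18
  n18 'acca': d→19
  n19 'accad': ·  ←P5

BFS fail/out derivation:
  fail(1) 'c': from fail(0)=0 chase 'c': 0 ⇒ 0;  out=∅∪out(0)=∅
  fail(5) 'd': from fail(0)=0 chase 'd': 0 ⇒ 0;  out=∅∪out(0)=∅
  fail(8) 'e': from fail(0)=0 chase 'e': 0 ⇒ 0;  out={6}∪out(0)={6}
  fail(15) 'a': from fail(0)=0 chase 'a': 0 ⇒ 0;  out=∅∪out(0)=∅
  fail(2) 'cc': from fail(1)=0 chase 'c': 0 ⇒ 1;  out=∅∪out(1)=∅
  fail(6) 'dc': from fail(5)=0 chase 'c': 0 ⇒ 1;  out={1}∪out(1)={1}
  fail(7) 'ca': from fail(1)=0 chase 'a': 0 ⇒ 15;  out={2}∪out(15)={2}
  fail(9) 'ed': from fail(8)=0 chase 'd': 0 ⇒ 5;  out=∅∪out(5)=∅
  fail(13) 'ec': from fail(8)=0 chase 'c': 0 ⇒ 1;  out=∅∪out(1)=∅
  fail(16) 'ac': from fail(15)=0 chase 'c': 0 ⇒ 1;  out=∅∪out(1)=∅
  fail(3) 'cce': from fail(2)=1 chase 'e': 1→0 ⇒ 8;  out=∅∪out(8)={6}
  fail(10) 'ede': from fail(9)=5 chase 'e': 5→0 ⇒ 8;  out=∅∪out(8)={6}
  fail(14) 'ece': from fail(13)=1 chase 'e': 1→0 ⇒ 8;  out={4}∪out(8)={4,6}
  fail(17) 'acc': from fail(16)=1 chase 'c': 1 ⇒ 2;  out=∅∪out(2)=∅
  fail(4) 'ccea': from fail(3)=8 chase 'a': 8→0 ⇒ 15;  out={0}∪out(15)={0}
  fail(11) 'edeb': from fail(10)=8 chase 'b': 8→0 ⇒ 0;  out=∅∪out(0)=∅
  fail(18) 'acca': from fail(17)=2 chase 'a': 2→1 ⇒ 7;  out=∅∪out(7)={2}
  fail(12) 'edebb': from fail(11)=0 chase 'b': 0 ⇒ 0;  out={3}∪out(0)={3}
  fail(19) 'accad': from fail(18)=7 chase 'd': 7→15→0 ⇒ 5;  out={5}∪out(5)={5}

Text stream:
[0] read 'a'  n0⇒n15
[1] read 'c'  n15⇒n16
[2] read 'c'  n16⇒n17
[3] read 'a'  n17⇒n18  ** P2@[2:3]
[4] read 'd'  n18⇒n19  ** P5@[0:4]
[5] read 'e'  n19⇒n8 (via fail)  ** P6@[5:5]
[6] read 'd'  n8⇒n9
[7] read 'a'  n9⇒n15 (via fail)
[8] read 'c'  n15⇒n16
[9] read 'c'  n16⇒n17
[10] read 'a'  n17⇒n18  ** P2@[9:10]
[11] read 'd'  n18⇒n19  ** P5@[7:11]
[12] read 'b'  n19⇒n0 (via fail)
[13] read 'c'  n0⇒n1
[14] read 'e'  n1⇒n8 (via fail)  ** P6@[14:14]
[15] read 'd'  n8⇒n9
[16] read 'c'  n9⇒n6 (via fail)  ** P1@[15:16]
[17] read 'a'  n6⇒n7 (via fail)  ** P2@[16:17]
[18] read 'c'  n7⇒n16 (via fail)
[19] read 'a'  n16⇒n7 (via fail)  ** P2@[18:19]
[20] read 'a'  n7⇒n15 (via fail)
[21] read 'a'  n15⇒n15 (via fail)
[22] read 'c'  n15⇒n16
[23] read 'c'  n16⇒n17
[24] read 'a'  n17⇒n18  ** P2@[23:24]
[25] read 'd'  n18⇒n19  ** P5@[21:25]
[26] read 'a'  n19⇒n15 (via fail)
[27] read 'c'  n15⇒n16
[28] read 'c'  n16⇒n17
[29] read 'c'  n17⇒n2 (via fail)
[30] read 'e'  n2⇒n3  ** P6@[30:30]
[31] read 'a'  n3⇒n4  ** P0@[28:31]
[32] read 'c'  n4⇒n16 (via fail)
[33] read 'a'  n16⇒n7 (via fail)  ** P2@[32:33]
[34] read 'a'  n7⇒n15 (via fail)
[35] read 'b'  n15⇒n0 (via fail)
[36] read 'c'  n0⇒n1
[37] read 'a'  n1⇒n7  ** P2@[36:37]
[38] read 'a'  n7⇒n15 (via fail)
[39] read 'b'  n15⇒n0 (via fail)
[40] read 'a'  n0⇒n15
[41] read 'd'  n15⇒n5 (via fail)
[42] read 'c'  n5⇒n6  ** P1@[41:42]
[43] read 'c'  n6⇒n2 (via fail)

Result: [[3,2],[4,5],[5,6],[10,2],[11,5],[14,6],[16,1],[17,2],[19,2],[24,2],[25,5],[30,6],[31,0],[33,2],[37,2],[42,1]]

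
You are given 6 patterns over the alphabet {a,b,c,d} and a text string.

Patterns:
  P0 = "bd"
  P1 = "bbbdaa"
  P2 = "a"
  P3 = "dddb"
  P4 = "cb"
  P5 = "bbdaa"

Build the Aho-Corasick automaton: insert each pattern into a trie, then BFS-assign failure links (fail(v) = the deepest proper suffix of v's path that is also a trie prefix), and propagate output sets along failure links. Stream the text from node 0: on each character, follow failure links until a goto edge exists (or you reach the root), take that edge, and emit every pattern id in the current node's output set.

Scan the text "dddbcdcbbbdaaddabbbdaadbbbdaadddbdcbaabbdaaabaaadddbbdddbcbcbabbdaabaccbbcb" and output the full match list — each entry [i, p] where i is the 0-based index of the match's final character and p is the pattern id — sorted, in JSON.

Build:
Trie nodes:
  0='ε' goto a→8 b→1 c→13 d→9
  1='b' goto b→3 d→2
  2='bd' goto ·  ←P0
  3='bb' goto b→4 d→15
  4='bbb' goto d→5
  5='bbbd' goto a→6
  6='bbbda' goto a→7
  7='bbbdaa' goto ·  ←P1
  8='a' goto ·  ←P2
  9='d' goto d→10
  10='dd' goto d→11
  11='ddd' goto b→12
  12='dddb' goto ·  ←P3
  13='c' goto b→14
  14='cb' goto ·  ←P4
  15='bbd' goto a→16
  16='bbda' goto a→17
  17='bbdaa' goto ·  ←P5

BFS fail/out derivation:
  fail(1) 'b': from fail(0)=0 chase 'b': 0 ⇒ 0;  out=∅∪out(0)=∅
  fail(8) 'a': from fail(0)=0 chase 'a': 0 ⇒ 0;  out={2}∪out(0)={2}
  fail(9) 'd': from fail(0)=0 chase 'd': 0 ⇒ 0;  out=∅∪out(0)=∅
  fail(13) 'c': from fail(0)=0 chase 'c': 0 ⇒ 0;  out=∅∪out(0)=∅
  fail(2) 'bd': from fail(1)=0 chase 'd': 0 ⇒ 9;  out={0}∪out(9)={0}
  fail(3) 'bb': from fail(1)=0 chase 'b': 0 ⇒ 1;  out=∅∪out(1)=∅
  fail(10) 'dd': from fail(9)=0 chase 'd': 0 ⇒ 9;  out=∅∪out(9)=∅
  fail(14) 'cb': from fail(13)=0 chase 'b': 0 ⇒ 1;  out={4}∪out(1)={4}
  fail(4) 'bbb': from fail(3)=1 chase 'b': 1 ⇒ 3;  out=∅∪out(3)=∅
  fail(11) 'ddd': from fail(10)=9 chase 'd': 9 ⇒ 10;  out=∅∪out(10)=∅
  fail(15) 'bbd': from fail(3)=1 chase 'd': 1 ⇒ 2;  out=∅∪out(2)={0}
  fail(5) 'bbbd': from fail(4)=3 chase 'd': 3 ⇒ 15;  out=∅∪out(15)={0}
  fail(12) 'dddb': from fail(11)=10 chase 'b': 10→9→0 ⇒ 1;  out={3}∪out(1)={3}
  fail(16) 'bbda': from fail(15)=2 chase 'a': 2→9→0 ⇒ 8;  out=∅∪out(8)={2}
  fail(6) 'bbbda': from fail(5)=15 chase 'a': 15 ⇒ 16;  out=∅∪out(16)={2}
  fail(17) 'bbdaa': from fail(16)=8 chase 'a': 8→0 ⇒ 8;  out={5}∪out(8)={2,5}
  fail(7) 'bbbdaa': from fail(6)=16 chase 'a': 16 ⇒ 17;  out={1}∪out(17)={1,2,5}

Run:
i=0 'd': node 0→9
i=1 'd': node 9→10
i=2 'd': node 10→11
i=3 'b': node 11→12  emit P3@[0:3]
i=4 'c': node 12→13 (via fail)
i=5 'd': node 13→9 (via fail)
i=6 'c': node 9→13 (via fail)
i=7 'b': node 13→14  emit P4@[6:7]
i=8 'b': node 14→3 (via fail)
i=9 'b': node 3→4
i=10 'd': node 4→5  emit P0@[9:10]
i=11 'a': node 5→6  emit P2@[11:11]
i=12 'a': node 6→7  emit P1@[7:12],P2@[12:12],P5@[8:12]
i=13 'd': node 7→9 (via fail)
i=14 'd': node 9→10
i=15 'a': node 10→8 (via fail)  emit P2@[15:15]
i=16 'b': node 8→1 (via fail)
i=17 'b': node 1→3
i=18 'b': node 3→4
i=19 'd': node 4→5  emit P0@[18:19]
i=20 'a': node 5→6  emit P2@[20:20]
i=21 'a': node 6→7  emit P1@[16:21],P2@[21:21],P5@[17:21]
i=22 'd': node 7→9 (via fail)
i=23 'b': node 9→1 (via fail)
i=24 'b': node 1→3
i=25 'b': node 3→4
i=26 'd': node 4→5  emit P0@[25:26]
i=27 'a': node 5→6  emit P2@[27:27]
i=28 'a': node 6→7  emit P1@[23:28],P2@[28:28],P5@[24:28]
i=29 'd': node 7→9 (via fail)
i=30 'd': node 9→10
i=31 'd': node 10→11
i=32 'b': node 11→12  emit P3@[29:32]
i=33 'd': node 12→2 (via fail)  emit P0@[32:33]
i=34 'c': node 2→13 (via fail)
i=35 'b': node 13→14  emit P4@[34:35]
i=36 'a': node 14→8 (via fail)  emit P2@[36:36]
i=37 'a': node 8→8 (via fail)  emit P2@[37:37]
i=38 'b': node 8→1 (via fail)
i=39 'b': node 1→3
i=40 'd': node 3→15  emit P0@[39:40]
i=41 'a': node 15→16  emit P2@[41:41]
i=42 'a': node 16→17  emit P2@[42:42],P5@[38:42]
i=43 'a': node 17→8 (via fail)  emit P2@[43:43]
i=44 'b': node 8→1 (via fail)
i=45 'a': node 1→8 (via fail)  emit P2@[45:45]
i=46 'a': node 8→8 (via fail)  emit P2@[46:46]
i=47 'a': node 8→8 (via fail)  emit P2@[47:47]
i=48 'd': node 8→9 (via fail)
i=49 'd': node 9→10
i=50 'd': node 10→11
i=51 'b': node 11→12  emit P3@[48:51]
i=52 'b': node 12→3 (via fail)
i=53 'd': node 3→15  emit P0@[52:53]
i=54 'd': node 15→10 (via fail)
i=55 'd': node 10→11
i=56 'b': node 11→12  emit P3@[53:56]
i=57 'c': node 12→13 (via fail)
i=58 'b': node 13→14  emit P4@[57:58]
i=59 'c': node 14→13 (via fail)
i=60 'b': node 13→14  emit P4@[59:60]
i=61 'a': node 14→8 (via fail)  emit P2@[61:61]
i=62 'b': node 8→1 (via fail)
i=63 'b': node 1→3
i=64 'd': node 3→15  emit P0@[63:64]
i=65 'a': node 15→16  emit P2@[65:65]
i=66 'a': node 16→17  emit P2@[66:66],P5@[62:66]
i=67 'b': node 17→1 (via fail)
i=68 'a': node 1→8 (via fail)  emit P2@[68:68]
i=69 'c': node 8→13 (via fail)
i=70 'c': node 13→13 (via fail)
i=71 'b': node 13→14  emit P4@[70:71]
i=72 'b': node 14→3 (via fail)
i=73 'c': node 3→13 (via fail)
i=74 'b': node 13→14  emit P4@[73:74]

Matches: [[3,3],[7,4],[10,0],[11,2],[12,1],[12,2],[12,5],[15,2],[19,0],[20,2],[21,1],[21,2],[21,5],[26,0],[27,2],[28,1],[28,2],[28,5],[32,3],[33,0],[35,4],[36,2],[37,2],[40,0],[41,2],[42,2],[42,5],[43,2],[45,2],[46,2],[47,2],[51,3],[53,0],[56,3],[58,4],[60,4],[61,2],[64,0],[65,2],[66,2],[66,5],[68,2],[71,4],[74,4]]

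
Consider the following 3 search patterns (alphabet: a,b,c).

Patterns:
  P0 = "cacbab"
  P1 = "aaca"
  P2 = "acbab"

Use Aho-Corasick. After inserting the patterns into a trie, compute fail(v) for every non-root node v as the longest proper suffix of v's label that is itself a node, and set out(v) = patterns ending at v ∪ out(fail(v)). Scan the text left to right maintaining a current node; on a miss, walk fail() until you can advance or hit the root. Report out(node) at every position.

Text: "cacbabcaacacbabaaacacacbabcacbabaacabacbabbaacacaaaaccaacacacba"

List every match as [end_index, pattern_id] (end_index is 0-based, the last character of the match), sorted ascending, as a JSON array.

Construct AC machine:
Trie nodes:
  0='ε' goto a→7 c→1
  1='c' goto a→2
  2='ca' goto c→3
  3='cac' goto b→4
  4='cacb' goto a→5
  5='cacba' goto b→6
  6='cacbab' goto ·  [P0 ends]
  7='a' goto a→8 c→11
  8='aa' goto c→9
  9='aac' goto a→10
  10='aaca' goto ·  [P1 ends]
  11='ac' goto b→12
  12='acb' goto a→13
  13='acba' goto b→14
  14='acbab' goto ·  [P2 ends]

BFS fail/out derivation:
  n1('c'): parent n0 fail=0; on 'c' 0 → fail=0;  out ∅∪∅=∅
  n7('a'): parent n0 fail=0; on 'a' 0 → fail=0;  out ∅∪∅=∅
  n2('ca'): parent n1 fail=0; on 'a' 0 → fail=7;  out ∅∪∅=∅
  n8('aa'): parent n7 fail=0; on 'a' 0 → fail=7;  out ∅∪∅=∅
  n11('ac'): parent n7 fail=0; on 'c' 0 → fail=1;  out ∅∪∅=∅
  n3('cac'): parent n2 fail=7; on 'c' 7 → fail=11;  out ∅∪∅=∅
  n9('aac'): parent n8 fail=7; on 'c' 7 → fail=11;  out ∅∪∅=∅
  n12('acb'): parent n11 fail=1; on 'b' 1→0 → fail=0;  out ∅∪∅=∅
  n4('cacb'): parent n3 fail=11; on 'b' 11 → fail=12;  out ∅∪∅=∅
  n10('aaca'): parent n9 fail=11; on 'a' 11→1 → fail=2;  out {1}∪∅={1}
  n13('acba'): parent n12 fail=0; on 'a' 0 → fail=7;  out ∅∪∅=∅
  n5('cacba'): parent n4 fail=12; on 'a' 12 → fail=13;  out ∅∪∅=∅
  n14('acbab'): parent n13 fail=7; on 'b' 7→0 → fail=0;  out {2}∪∅={2}
  n6('cacbab'): parent n5 fail=13; on 'b' 13 → fail=14;  out {0}∪{2}={0,2}

Run:
pos 0 'c': at 1
pos 1 'a': at 2
pos 2 'c': at 3
pos 3 'b': at 4
pos 4 'a': at 5
pos 5 'b': at 6  emit P0@[0:5],P2@[1:5]
pos 6 'c': at 1 (fail-walked)
pos 7 'a': at 2
pos 8 'a': at 8 (fail-walked)
pos 9 'c': at 9
pos 10 'a': at 10  emit P1@[7:10]
pos 11 'c': at 3 (fail-walked)
pos 12 'b': at 4
pos 13 'a': at 5
pos 14 'b': at 6  emit P0@[9:14],P2@[10:14]
pos 15 'a': at 7 (fail-walked)
pos 16 'a': at 8
pos 17 'a': at 8 (fail-walked)
pos 18 'c': at 9
pos 19 'a': at 10  emit P1@[16:19]
pos 20 'c': at 3 (fail-walked)
pos 21 'a': at 2 (fail-walked)
pos 22 'c': at 3
pos 23 'b': at 4
pos 24 'a': at 5
pos 25 'b': at 6  emit P0@[20:25],P2@[21:25]
pos 26 'c': at 1 (fail-walked)
pos 27 'a': at 2
pos 28 'c': at 3
pos 29 'b': at 4
pos 30 'a': at 5
pos 31 'b': at 6  emit P0@[26:31],P2@[27:31]
pos 32 'a': at 7 (fail-walked)
pos 33 'a': at 8
pos 34 'c': at 9
pos 35 'a': at 10  emit P1@[32:35]
pos 36 'b': at 0 (fail-walked)
pos 37 'a': at 7
pos 38 'c': at 11
pos 39 'b': at 12
pos 40 'a': at 13
pos 41 'b': at 14  emit P2@[37:41]
pos 42 'b': at 0 (fail-walked)
pos 43 'a': at 7
pos 44 'a': at 8
pos 45 'c': at 9
pos 46 'a': at 10  emit P1@[43:46]
pos 47 'c': at 3 (fail-walked)
pos 48 'a': at 2 (fail-walked)
pos 49 'a': at 8 (fail-walked)
pos 50 'a': at 8 (fail-walked)
pos 51 'a': at 8 (fail-walked)
pos 52 'c': at 9
pos 53 'c': at 1 (fail-walked)
pos 54 'a': at 2
pos 55 'a': at 8 (fail-walked)
pos 56 'c': at 9
pos 57 'a': at 10  emit P1@[54:57]
pos 58 'c': at 3 (fail-walked)
pos 59 'a': at 2 (fail-walked)
pos 60 'c': at 3
pos 61 'b': at 4
pos 62 'a': at 5

All matches (sorted): [[5,0],[5,2],[10,1],[14,0],[14,2],[19,1],[25,0],[25,2],[31,0],[31,2],[35,1],[41,2],[46,1],[57,1]]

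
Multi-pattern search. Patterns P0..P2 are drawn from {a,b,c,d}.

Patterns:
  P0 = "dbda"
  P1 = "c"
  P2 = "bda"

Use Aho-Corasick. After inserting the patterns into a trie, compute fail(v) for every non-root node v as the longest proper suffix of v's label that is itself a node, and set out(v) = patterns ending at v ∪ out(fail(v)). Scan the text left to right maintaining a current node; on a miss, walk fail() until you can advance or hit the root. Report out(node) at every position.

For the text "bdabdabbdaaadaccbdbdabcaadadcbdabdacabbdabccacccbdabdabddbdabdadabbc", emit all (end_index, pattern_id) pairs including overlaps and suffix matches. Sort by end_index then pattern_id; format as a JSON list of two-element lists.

Construct AC machine:
Trie (insert patterns):
  0='ε' goto b→6 c→5 d→1
  1='d' goto b→2
  2='db' goto d→3
  3='dbd' goto a→4
  4='dbda' goto ·  ←P0
  5='c' goto ·  ←P1
  6='b' goto d→7
  7='bd' goto a→8
  8='bda' goto ·  ←P2

BFS fail/out derivation:
  fail(1) 'd': from fail(0)=0 chase 'd': 0 ⇒ 0;  out=∅∪out(0)=∅
  fail(5) 'c': from fail(0)=0 chase 'c': 0 ⇒ 0;  out={1}∪out(0)={1}
  fail(6) 'b': from fail(0)=0 chase 'b': 0 ⇒ 0;  out=∅∪out(0)=∅
  fail(2) 'db': from fail(1)=0 chase 'b': 0 ⇒ 6;  out=∅∪out(6)=∅
  fail(7) 'bd': from fail(6)=0 chase 'd': 0 ⇒ 1;  out=∅∪out(1)=∅
  fail(3) 'dbd': from fail(2)=6 chase 'd': 6 ⇒ 7;  out=∅∪out(7)=∅
  fail(8) 'bda': from fail(7)=1 chase 'a': 1→0 ⇒ 0;  out={2}∪out(0)={2}
  fail(4) 'dbda': from fail(3)=7 chase 'a': 7 ⇒ 8;  out={0}∪out(8)={0,2}

Scan:
[0] read 'b'  n0⇒n6
[1] read 'd'  n6⇒n7
[2] read 'a'  n7⇒n8  emit P2@[0:2]
[3] read 'b'  n8⇒n6 (via fail)
[4] read 'd'  n6⇒n7
[5] read 'a'  n7⇒n8  emit P2@[3:5]
[6] read 'b'  n8⇒n6 (via fail)
[7] read 'b'  n6⇒n6 (via fail)
[8] read 'd'  n6⇒n7
[9] read 'a'  n7⇒n8  emit P2@[7:9]
[10] read 'a'  n8⇒n0 (via fail)
[11] read 'a'  n0⇒n0
[12] read 'd'  n0⇒n1
[13] read 'a'  n1⇒n0 (via fail)
[14] read 'c'  n0⇒n5  emit P1@[14:14]
[15] read 'c'  n5⇒n5 (via fail)  emit P1@[15:15]
[16] read 'b'  n5⇒n6 (via fail)
[17] read 'd'  n6⇒n7
[18] read 'b'  n7⇒n2 (via fail)
[19] read 'd'  n2⇒n3
[20] read 'a'  n3⇒n4  emit P0@[17:20],P2@[18:20]
[21] read 'b'  n4⇒n6 (via fail)
[22] read 'c'  n6⇒n5 (via fail)  emit P1@[22:22]
[23] read 'a'  n5⇒n0 (via fail)
[24] read 'a'  n0⇒n0
[25] read 'd'  n0⇒n1
[26] read 'a'  n1⇒n0 (via fail)
[27] read 'd'  n0⇒n1
[28] read 'c'  n1⇒n5 (via fail)  emit P1@[28:28]
[29] read 'b'  n5⇒n6 (via fail)
[30] read 'd'  n6⇒n7
[31] read 'a'  n7⇒n8  emit P2@[29:31]
[32] read 'b'  n8⇒n6 (via fail)
[33] read 'd'  n6⇒n7
[34] read 'a'  n7⇒n8  emit P2@[32:34]
[35] read 'c'  n8⇒n5 (via fail)  emit P1@[35:35]
[36] read 'a'  n5⇒n0 (via fail)
[37] read 'b'  n0⇒n6
[38] read 'b'  n6⇒n6 (via fail)
[39] read 'd'  n6⇒n7
[40] read 'a'  n7⇒n8  emit P2@[38:40]
[41] read 'b'  n8⇒n6 (via fail)
[42] read 'c'  n6⇒n5 (via fail)  emit P1@[42:42]
[43] read 'c'  n5⇒n5 (via fail)  emit P1@[43:43]
[44] read 'a'  n5⇒n0 (via fail)
[45] read 'c'  n0⇒n5  emit P1@[45:45]
[46] read 'c'  n5⇒n5 (via fail)  emit P1@[46:46]
[47] read 'c'  n5⇒n5 (via fail)  emit P1@[47:47]
[48] read 'b'  n5⇒n6 (via fail)
[49] read 'd'  n6⇒n7
[50] read 'a'  n7⇒n8  emit P2@[48:50]
[51] read 'b'  n8⇒n6 (via fail)
[52] read 'd'  n6⇒n7
[53] read 'a'  n7⇒n8  emit P2@[51:53]
[54] read 'b'  n8⇒n6 (via fail)
[55] read 'd'  n6⇒n7
[56] read 'd'  n7⇒n1 (via fail)
[57] read 'b'  n1⇒n2
[58] read 'd'  n2⇒n3
[59] read 'a'  n3⇒n4  emit P0@[56:59],P2@[57:59]
[60] read 'b'  n4⇒n6 (via fail)
[61] read 'd'  n6⇒n7
[62] read 'a'  n7⇒n8  emit P2@[60:62]
[63] read 'd'  n8⇒n1 (via fail)
[64] read 'a'  n1⇒n0 (via fail)
[65] read 'b'  n0⇒n6
[66] read 'b'  n6⇒n6 (via fail)
[67] read 'c'  n6⇒n5 (via fail)  emit P1@[67:67]

All matches (sorted): [[2,2],[5,2],[9,2],[14,1],[15,1],[20,0],[20,2],[22,1],[28,1],[31,2],[34,2],[35,1],[40,2],[42,1],[43,1],[45,1],[46,1],[47,1],[50,2],[53,2],[59,0],[59,2],[62,2],[67,1]]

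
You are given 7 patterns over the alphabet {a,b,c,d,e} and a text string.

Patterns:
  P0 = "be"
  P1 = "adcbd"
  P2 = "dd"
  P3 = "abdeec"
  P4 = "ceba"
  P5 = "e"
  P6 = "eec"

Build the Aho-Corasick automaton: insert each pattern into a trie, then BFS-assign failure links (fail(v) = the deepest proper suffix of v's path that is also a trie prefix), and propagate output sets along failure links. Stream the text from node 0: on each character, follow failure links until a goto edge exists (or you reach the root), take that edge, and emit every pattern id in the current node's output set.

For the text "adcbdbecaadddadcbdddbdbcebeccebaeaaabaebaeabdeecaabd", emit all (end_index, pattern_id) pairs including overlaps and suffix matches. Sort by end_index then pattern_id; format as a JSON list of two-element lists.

Build automaton:
Trie (insert patterns):
  0='ε' goto a→3 b→1 c→15 d→8 e→19
  1='b' goto e→2
  2='be' goto ·  [P0 ends]
  3='a' goto b→10 d→4
  4='ad' goto c→5
  5='adc' goto b→6
  6='adcb' goto d→7
  7='adcbd' goto ·  [P1 ends]
  8='d' goto d→9
  9='dd' goto ·  [P2 ends]
  10='ab' goto d→11
  11='abd' goto e→12
  12='abde' goto e→13
  13='abdee' goto c→14
  14='abdeec' goto ·  [P3 ends]
  15='c' goto e→16
  16='ce' goto b→17
  17='ceb' goto a→18
  18='ceba' goto ·  [P4 ends]
  19='e' goto e→20  [P5 ends]
  20='ee' goto c→21
  21='eec' goto ·  [P6 ends]

Failure links (BFS by depth):
  n1('b'): parent n0 fail=0; on 'b' 0 → fail=0;  out ∅∪∅=∅
  n3('a'): parent n0 fail=0; on 'a' 0 → fail=0;  out ∅∪∅=∅
  n8('d'): parent n0 fail=0; on 'd' 0 → fail=0;  out ∅∪∅=∅
  n15('c'): parent n0 fail=0; on 'c' 0 → fail=0;  out ∅∪∅=∅
  n19('e'): parent n0 fail=0; on 'e' 0 → fail=0;  out {5}∪∅={5}
  n2('be'): parent n1 fail=0; on 'e' 0 → fail=19;  out {0}∪{5}={0,5}
  n4('ad'): parent n3 fail=0; on 'd' 0 → fail=8;  out ∅∪∅=∅
  n9('dd'): parent n8 fail=0; on 'd' 0 → fail=8;  out {2}∪∅={2}
  n10('ab'): parent n3 fail=0; on 'b' 0 → fail=1;  out ∅∪∅=∅
  n16('ce'): parent n15 fail=0; on 'e' 0 → fail=19;  out ∅∪{5}={5}
  n20('ee'): parent n19 fail=0; on 'e' 0 → fail=19;  out ∅∪{5}={5}
  n5('adc'): parent n4 fail=8; on 'c' 8→0 → fail=15;  out ∅∪∅=∅
  n11('abd'): parent n10 fail=1; on 'd' 1→0 → fail=8;  out ∅∪∅=∅
  n17('ceb'): parent n16 fail=19; on 'b' 19→0 → fail=1;  out ∅∪∅=∅
  n21('eec'): parent n20 fail=19; on 'c' 19→0 → fail=15;  out {6}∪∅={6}
  n6('adcb'): parent n5 fail=15; on 'b' 15→0 → fail=1;  out ∅∪∅=∅
  n12('abde'): parent n11 fail=8; on 'e' 8→0 → fail=19;  out ∅∪{5}={5}
  n18('ceba'): parent n17 fail=1; on 'a' 1→0 → fail=3;  out {4}∪∅={4}
  n7('adcbd'): parent n6 fail=1; on 'd' 1→0 → fail=8;  out {1}∪∅={1}
  n13('abdee'): parent n12 fail=19; on 'e' 19 → fail=20;  out ∅∪{5}={5}
  n14('abdeec'): parent n13 fail=20; on 'c' 20 → fail=21;  out {3}∪{6}={3,6}

Text stream:
i=0 'a': node 0→3
i=1 'd': node 3→4
i=2 'c': node 4→5
i=3 'b': node 5→6
i=4 'd': node 6→7  → match P1@[0:4]
i=5 'b': node 7→1 (fail-walked)
i=6 'e': node 1→2  → match P0@[5:6],P5@[6:6]
i=7 'c': node 2→15 (fail-walked)
i=8 'a': node 15→3 (fail-walked)
i=9 'a': node 3→3 (fail-walked)
i=10 'd': node 3→4
i=11 'd': node 4→9 (fail-walked)  → match P2@[10:11]
i=12 'd': node 9→9 (fail-walked)  → match P2@[11:12]
i=13 'a': node 9→3 (fail-walked)
i=14 'd': node 3→4
i=15 'c': node 4→5
i=16 'b': node 5→6
i=17 'd': node 6→7  → match P1@[13:17]
i=18 'd': node 7→9 (fail-walked)  → match P2@[17:18]
i=19 'd': node 9→9 (fail-walked)  → match P2@[18:19]
i=20 'b': node 9→1 (fail-walked)
i=21 'd': node 1→8 (fail-walked)
i=22 'b': node 8→1 (fail-walked)
i=23 'c': node 1→15 (fail-walked)
i=24 'e': node 15→16  → match P5@[24:24]
i=25 'b': node 16→17
i=26 'e': node 17→2 (fail-walked)  → match P0@[25:26],P5@[26:26]
i=27 'c': node 2→15 (fail-walked)
i=28 'c': node 15→15 (fail-walked)
i=29 'e': node 15→16  → match P5@[29:29]
i=30 'b': node 16→17
i=31 'a': node 17→18  → match P4@[28:31]
i=32 'e': node 18→19 (fail-walked)  → match P5@[32:32]
i=33 'a': node 19→3 (fail-walked)
i=34 'a': node 3→3 (fail-walked)
i=35 'a': node 3→3 (fail-walked)
i=36 'b': node 3→10
i=37 'a': node 10→3 (fail-walked)
i=38 'e': node 3→19 (fail-walked)  → match P5@[38:38]
i=39 'b': node 19→1 (fail-walked)
i=40 'a': node 1→3 (fail-walked)
i=41 'e': node 3→19 (fail-walked)  → match P5@[41:41]
i=42 'a': node 19→3 (fail-walked)
i=43 'b': node 3→10
i=44 'd': node 10→11
i=45 'e': node 11→12  → match P5@[45:45]
i=46 'e': node 12→13  → match P5@[46:46]
i=47 'c': node 13→14  → match P3@[42:47],P6@[45:47]
i=48 'a': node 14→3 (fail-walked)
i=49 'a': node 3→3 (fail-walked)
i=50 'b': node 3→10
i=51 'd': node 10→11

Result: [[4,1],[6,0],[6,5],[11,2],[12,2],[17,1],[18,2],[19,2],[24,5],[26,0],[26,5],[29,5],[31,4],[32,5],[38,5],[41,5],[45,5],[46,5],[47,3],[47,6]]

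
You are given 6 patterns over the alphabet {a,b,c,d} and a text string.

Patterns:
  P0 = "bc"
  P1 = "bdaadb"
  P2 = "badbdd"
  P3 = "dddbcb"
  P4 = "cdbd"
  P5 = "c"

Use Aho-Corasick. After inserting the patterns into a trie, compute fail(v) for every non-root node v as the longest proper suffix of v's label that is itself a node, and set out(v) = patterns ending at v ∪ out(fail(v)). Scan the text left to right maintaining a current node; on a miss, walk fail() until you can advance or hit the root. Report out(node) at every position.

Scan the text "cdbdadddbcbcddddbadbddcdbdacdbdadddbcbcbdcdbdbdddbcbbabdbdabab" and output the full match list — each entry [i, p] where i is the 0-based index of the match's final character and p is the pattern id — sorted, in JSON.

Construct AC machine:
Trie nodes:
  0='ε' goto b→1 c→19 d→13
  1='b' goto a→8 c→2 d→3
  2='bc' goto ·  [P0 ends]
  3='bd' goto a→4
  4='bda' goto a→5
  5='bdaa' goto d→6
  6='bdaad' goto b→7
  7='bdaadb' goto ·  [P1 ends]
  8='ba' goto d→9
  9='bad' goto b→10
  10='badb' goto d→11
  11='badbd' goto d→12
  12='badbdd' goto ·  [P2 ends]
  13='d' goto d→14
  14='dd' goto d→15
  15='ddd' goto b→16
  16='dddb' goto c→17
  17='dddbc' goto b→18
  18='dddbcb' goto ·  [P3 ends]
  19='c' goto d→20  [P5 ends]
  20='cd' goto b→21
  21='cdb' goto d→22
  22='cdbd' goto ·  [P4 ends]

BFS fail/out derivation:
  n1('b'): parent n0 fail=0; on 'b' 0 → fail=0;  out ∅∪∅=∅
  n13('d'): parent n0 fail=0; on 'd' 0 → fail=0;  out ∅∪∅=∅
  n19('c'): parent n0 fail=0; on 'c' 0 → fail=0;  out {5}∪∅={5}
  n2('bc'): parent n1 fail=0; on 'c' 0 → fail=19;  out {0}∪{5}={0,5}
  n3('bd'): parent n1 fail=0; on 'd' 0 → fail=13;  out ∅∪∅=∅
  n8('ba'): parent n1 fail=0; on 'a' 0 → fail=0;  out ∅∪∅=∅
  n14('dd'): parent n13 fail=0; on 'd' 0 → fail=13;  out ∅∪∅=∅
  n20('cd'): parent n19 fail=0; on 'd' 0 → fail=13;  out ∅∪∅=∅
  n4('bda'): parent n3 fail=13; on 'a' 13→0 → fail=0;  out ∅∪∅=∅
  n9('bad'): parent n8 fail=0; on 'd' 0 → fail=13;  out ∅∪∅=∅
  n15('ddd'): parent n14 fail=13; on 'd' 13 → fail=14;  out ∅∪∅=∅
  n21('cdb'): parent n20 fail=13; on 'b' 13→0 → fail=1;  out ∅∪∅=∅
  n5('bdaa'): parent n4 fail=0; on 'a' 0 → fail=0;  out ∅∪∅=∅
  n10('badb'): parent n9 fail=13; on 'b' 13→0 → fail=1;  out ∅∪∅=∅
  n16('dddb'): parent n15 fail=14; on 'b' 14→13→0 → fail=1;  out ∅∪∅=∅
  n22('cdbd'): parent n21 fail=1; on 'd' 1 → fail=3;  out {4}∪∅={4}
  n6('bdaad'): parent n5 fail=0; on 'd' 0 → fail=13;  out ∅∪∅=∅
  n11('badbd'): parent n10 fail=1; on 'd' 1 → fail=3;  out ∅∪∅=∅
  n17('dddbc'): parent n16 fail=1; on 'c' 1 → fail=2;  out ∅∪{0,5}={0,5}
  n7('bdaadb'): parent n6 fail=13; on 'b' 13→0 → fail=1;  out {1}∪∅={1}
  n12('badbdd'): parent n11 fail=3; on 'd' 3→13 → fail=14;  out {2}∪∅={2}
  n18('dddbcb'): parent n17 fail=2; on 'b' 2→19→0 → fail=1;  out {3}∪∅={3}

Run:
[0] read 'c'  n0⇒n19  ** P5@[0:0]
[1] read 'd'  n19⇒n20
[2] read 'b'  n20⇒n21
[3] read 'd'  n21⇒n22  ** P4@[0:3]
[4] read 'a'  n22⇒n4 (fail-walked)
[5] read 'd'  n4⇒n13 (fail-walked)
[6] read 'd'  n13⇒n14
[7] read 'd'  n14⇒n15
[8] read 'b'  n15⇒n16
[9] read 'c'  n16⇒n17  ** P0@[8:9],P5@[9:9]
[10] read 'b'  n17⇒n18  ** P3@[5:10]
[11] read 'c'  n18⇒n2 (fail-walked)  ** P0@[10:11],P5@[11:11]
[12] read 'd'  n2⇒n20 (fail-walked)
[13] read 'd'  n20⇒n14 (fail-walked)
[14] read 'd'  n14⇒n15
[15] read 'd'  n15⇒n15 (fail-walked)
[16] read 'b'  n15⇒n16
[17] read 'a'  n16⇒n8 (fail-walked)
[18] read 'd'  n8⇒n9
[19] read 'b'  n9⇒n10
[20] read 'd'  n10⇒n11
[21] read 'd'  n11⇒n12  ** P2@[16:21]
[22] read 'c'  n12⇒n19 (fail-walked)  ** P5@[22:22]
[23] read 'd'  n19⇒n20
[24] read 'b'  n20⇒n21
[25] read 'd'  n21⇒n22  ** P4@[22:25]
[26] read 'a'  n22⇒n4 (fail-walked)
[27] read 'c'  n4⇒n19 (fail-walked)  ** P5@[27:27]
[28] read 'd'  n19⇒n20
[29] read 'b'  n20⇒n21
[30] read 'd'  n21⇒n22  ** P4@[27:30]
[31] read 'a'  n22⇒n4 (fail-walked)
[32] read 'd'  n4⇒n13 (fail-walked)
[33] read 'd'  n13⇒n14
[34] read 'd'  n14⇒n15
[35] read 'b'  n15⇒n16
[36] read 'c'  n16⇒n17  ** P0@[35:36],P5@[36:36]
[37] read 'b'  n17⇒n18  ** P3@[32:37]
[38] read 'c'  n18⇒n2 (fail-walked)  ** P0@[37:38],P5@[38:38]
[39] read 'b'  n2⇒n1 (fail-walked)
[40] read 'd'  n1⇒n3
[41] read 'c'  n3⇒n19 (fail-walked)  ** P5@[41:41]
[42] read 'd'  n19⇒n20
[43] read 'b'  n20⇒n21
[44] read 'd'  n21⇒n22  ** P4@[41:44]
[45] read 'b'  n22⇒n1 (fail-walked)
[46] read 'd'  n1⇒n3
[47] read 'd'  n3⇒n14 (fail-walked)
[48] read 'd'  n14⇒n15
[49] read 'b'  n15⇒n16
[50] read 'c'  n16⇒n17  ** P0@[49:50],P5@[50:50]
[51] read 'b'  n17⇒n18  ** P3@[46:51]
[52] read 'b'  n18⇒n1 (fail-walked)
[53] read 'a'  n1⇒n8
[54] read 'b'  n8⇒n1 (fail-walked)
[55] read 'd'  n1⇒n3
[56] read 'b'  n3⇒n1 (fail-walked)
[57] read 'd'  n1⇒n3
[58] read 'a'  n3⇒n4
[59] read 'b'  n4⇒n1 (fail-walked)
[60] read 'a'  n1⇒n8
[61] read 'b'  n8⇒n1 (fail-walked)

Result: [[0,5],[3,4],[9,0],[9,5],[10,3],[11,0],[11,5],[21,2],[22,5],[25,4],[27,5],[30,4],[36,0],[36,5],[37,3],[38,0],[38,5],[41,5],[44,4],[50,0],[50,5],[51,3]]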